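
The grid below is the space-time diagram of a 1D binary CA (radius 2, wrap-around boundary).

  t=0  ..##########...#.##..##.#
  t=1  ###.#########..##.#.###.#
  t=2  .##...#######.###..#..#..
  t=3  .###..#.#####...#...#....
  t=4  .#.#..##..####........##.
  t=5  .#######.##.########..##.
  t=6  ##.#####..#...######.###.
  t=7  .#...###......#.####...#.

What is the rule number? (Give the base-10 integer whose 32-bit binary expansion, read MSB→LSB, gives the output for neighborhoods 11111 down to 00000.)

4044963553

  nb #####: next=#  (t=0,i=4, bit31=1)
  nb ####.: next=#  (t=0,i=10, bit30=1)
  nb ###.#: next=#  (t=1,i=2, bit29=1)
  nb ###..: next=#  (t=0,i=11, bit28=1)
  nb ##.##: next=.  (t=1,i=3, bit27=0)
  nb ##.#.: next=.  (t=0,i=23, bit26=0)
  nb ##..#: next=.  (t=0,i=19, bit25=0)
  nb ##...: next=#  (t=0,i=12, bit24=1)
  nb #.###: next=.  (t=1,i=4, bit23=0)
  nb #.##.: next=.  (t=0,i=17, bit22=0)
  nb #.#.#: next=.  (t=1,i=18, bit21=0)
  nb #.#..: next=#  (t=0,i=24, bit20=1)
  nb #..##: next=#  (t=0,i=1, bit19=1)
  nb #..#.: next=.  (t=2,i=18, bit18=0)
  nb #...#: next=.  (t=0,i=13, bit17=0)
  nb #....: next=#  (t=3,i=22, bit16=1)
  nb .####: next=.  (t=0,i=3, bit15=0)
  nb .###.: next=.  (t=1,i=21, bit14=0)
  nb .##.#: next=#  (t=0,i=22, bit13=1)
  nb .##..: next=#  (t=0,i=18, bit12=1)
  nb .#.##: next=#  (t=0,i=16, bit11=1)
  nb .#.#.: next=#  (t=4,i=2, bit10=1)
  nb .#..#: next=#  (t=0,i=0, bit9=1)
  nb .#...: next=.  (t=2,i=23, bit8=0)
  nb ..###: next=#  (t=0,i=2, bit7=1)
  nb ..##.: next=#  (t=0,i=21, bit6=1)
  nb ..#.#: next=#  (t=0,i=15, bit5=1)
  nb ..#..: next=.  (t=2,i=19, bit4=0)
  nb ...##: next=.  (t=2,i=0, bit3=0)
  nb ...#.: next=.  (t=0,i=14, bit2=0)
  nb ....#: next=.  (t=3,i=24, bit1=0)
  nb .....: next=#  (t=3,i=23, bit0=1)
  bits 11110001000110010011111011100001 = 4044963553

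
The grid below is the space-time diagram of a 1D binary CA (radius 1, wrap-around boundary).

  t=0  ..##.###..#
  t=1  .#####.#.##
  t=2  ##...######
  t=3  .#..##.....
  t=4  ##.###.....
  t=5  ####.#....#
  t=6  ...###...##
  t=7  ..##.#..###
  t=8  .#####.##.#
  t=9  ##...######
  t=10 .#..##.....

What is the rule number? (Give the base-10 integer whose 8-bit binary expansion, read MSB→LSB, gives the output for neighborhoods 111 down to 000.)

110

  nb ###: next=.  (t=0,i=6, bit7=0)
  nb ##.: next=#  (t=0,i=3, bit6=1)
  nb #.#: next=#  (t=0,i=4, bit5=1)
  nb #..: next=.  (t=0,i=0, bit4=0)
  nb .##: next=#  (t=0,i=2, bit3=1)
  nb .#.: next=#  (t=0,i=10, bit2=1)
  nb ..#: next=#  (t=0,i=1, bit1=1)
  nb ...: next=.  (t=2,i=3, bit0=0)
  bits 01101110 = 110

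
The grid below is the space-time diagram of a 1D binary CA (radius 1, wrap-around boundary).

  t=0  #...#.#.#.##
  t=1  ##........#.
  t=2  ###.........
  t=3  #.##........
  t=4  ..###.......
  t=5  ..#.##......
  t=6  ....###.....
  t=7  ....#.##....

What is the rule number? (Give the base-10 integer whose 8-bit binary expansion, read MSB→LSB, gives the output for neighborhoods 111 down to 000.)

  ### -> .   bit 7 = 0  t=0,i=11
  ##. -> #   bit 6 = 1  t=0,i=0
  #.# -> .   bit 5 = 0  t=0,i=5
  #.. -> #   bit 4 = 1  t=0,i=1
  .## -> #   bit 3 = 1  t=0,i=10
  .#. -> .   bit 2 = 0  t=0,i=4
  ..# -> .   bit 1 = 0  t=0,i=3
  ... -> .   bit 0 = 0  t=0,i=2
  bits 01011000 = 88

88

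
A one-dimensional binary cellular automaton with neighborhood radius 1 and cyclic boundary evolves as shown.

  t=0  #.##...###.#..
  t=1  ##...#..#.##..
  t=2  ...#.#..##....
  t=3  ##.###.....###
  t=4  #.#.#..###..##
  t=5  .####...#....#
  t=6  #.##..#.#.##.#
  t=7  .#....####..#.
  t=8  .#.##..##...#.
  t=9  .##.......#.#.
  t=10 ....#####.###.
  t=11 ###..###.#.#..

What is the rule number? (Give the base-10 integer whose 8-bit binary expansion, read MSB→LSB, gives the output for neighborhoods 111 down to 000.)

  nb ###: next=#  (t=0,i=8, bit7=1)
  nb ##.: next=.  (t=0,i=3, bit6=0)
  nb #.#: next=#  (t=0,i=1, bit5=1)
  nb #..: next=.  (t=0,i=4, bit4=0)
  nb .##: next=.  (t=0,i=2, bit3=0)
  nb .#.: next=#  (t=0,i=0, bit2=1)
  nb ..#: next=.  (t=0,i=6, bit1=0)
  nb ...: next=#  (t=0,i=5, bit0=1)
  bits 10100101 = 165

165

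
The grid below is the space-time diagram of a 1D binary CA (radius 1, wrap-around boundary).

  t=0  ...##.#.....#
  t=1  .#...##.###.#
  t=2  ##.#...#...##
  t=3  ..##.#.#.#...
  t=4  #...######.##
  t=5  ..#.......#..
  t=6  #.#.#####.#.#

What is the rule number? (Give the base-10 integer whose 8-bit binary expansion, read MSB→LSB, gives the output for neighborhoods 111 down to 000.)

  ### -> .   bit 7 = 0  t=1,i=9
  ##. -> .   bit 6 = 0  t=0,i=4
  #.# -> #   bit 5 = 1  t=0,i=5
  #.. -> .   bit 4 = 0  t=0,i=0
  .## -> .   bit 3 = 0  t=0,i=3
  .#. -> #   bit 2 = 1  t=0,i=6
  ..# -> .   bit 1 = 0  t=0,i=2
  ... -> #   bit 0 = 1  t=0,i=1
  bits 00100101 = 37

37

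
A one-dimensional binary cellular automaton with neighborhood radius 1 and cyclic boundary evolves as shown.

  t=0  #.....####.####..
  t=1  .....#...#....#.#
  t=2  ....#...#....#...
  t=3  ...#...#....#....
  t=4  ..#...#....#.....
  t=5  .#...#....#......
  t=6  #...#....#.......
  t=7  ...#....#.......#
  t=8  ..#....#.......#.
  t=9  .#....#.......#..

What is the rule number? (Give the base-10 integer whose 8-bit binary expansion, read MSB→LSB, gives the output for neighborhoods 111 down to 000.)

  ### -> .   bit 7 = 0  t=0,i=7
  ##. -> #   bit 6 = 1  t=0,i=9
  #.# -> .   bit 5 = 0  t=0,i=10
  #.. -> .   bit 4 = 0  t=0,i=1
  .## -> .   bit 3 = 0  t=0,i=6
  .#. -> .   bit 2 = 0  t=0,i=0
  ..# -> #   bit 1 = 1  t=0,i=5
  ... -> .   bit 0 = 0  t=0,i=2
  bits 01000010 = 66

66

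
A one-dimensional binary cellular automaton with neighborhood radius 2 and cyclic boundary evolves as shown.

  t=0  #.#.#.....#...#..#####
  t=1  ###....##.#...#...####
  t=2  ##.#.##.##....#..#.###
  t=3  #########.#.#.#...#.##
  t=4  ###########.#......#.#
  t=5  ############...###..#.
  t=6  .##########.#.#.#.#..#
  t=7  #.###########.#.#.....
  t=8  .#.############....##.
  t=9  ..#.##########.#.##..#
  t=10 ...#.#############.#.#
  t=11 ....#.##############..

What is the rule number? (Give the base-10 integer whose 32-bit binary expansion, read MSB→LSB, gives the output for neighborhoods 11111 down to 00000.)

4016105499

  nb #####: next=#  (t=0,i=19, bit31=1)
  nb ####.: next=#  (t=0,i=21, bit30=1)
  nb ###.#: next=#  (t=0,i=0, bit29=1)
  nb ###..: next=.  (t=1,i=2, bit28=0)
  nb ##.##: next=#  (t=2,i=7, bit27=1)
  nb ##.#.: next=#  (t=0,i=1, bit26=1)
  nb ##..#: next=#  (t=5,i=18, bit25=1)
  nb ##...: next=#  (t=1,i=3, bit24=1)
  nb #.###: next=.  (t=2,i=19, bit23=0)
  nb #.##.: next=#  (t=2,i=5, bit22=1)
  nb #.#.#: next=#  (t=0,i=2, bit21=1)
  nb #.#..: next=.  (t=0,i=4, bit20=0)
  nb #..##: next=.  (t=0,i=16, bit19=0)
  nb #..#.: next=.  (t=2,i=16, bit18=0)
  nb #...#: next=.  (t=0,i=12, bit17=0)
  nb #....: next=.  (t=0,i=6, bit16=0)
  nb .####: next=#  (t=0,i=18, bit15=1)
  nb .###.: next=#  (t=5,i=16, bit14=1)
  nb .##.#: next=#  (t=1,i=8, bit13=1)
  nb .##..: next=.  (t=2,i=9, bit12=0)
  nb .#.##: next=#  (t=2,i=4, bit11=1)
  nb .#.#.: next=.  (t=0,i=3, bit10=0)
  nb .#..#: next=.  (t=0,i=15, bit9=0)
  nb .#...: next=.  (t=0,i=5, bit8=0)
  nb ..###: next=.  (t=0,i=17, bit7=0)
  nb ..##.: next=.  (t=1,i=7, bit6=0)
  nb ..#.#: next=.  (t=2,i=17, bit5=0)
  nb ..#..: next=#  (t=0,i=10, bit4=1)
  nb ...##: next=#  (t=1,i=6, bit3=1)
  nb ...#.: next=.  (t=0,i=9, bit2=0)
  nb ....#: next=#  (t=0,i=8, bit1=1)
  nb .....: next=#  (t=0,i=7, bit0=1)
  bits 11101111011000001110100000011011 = 4016105499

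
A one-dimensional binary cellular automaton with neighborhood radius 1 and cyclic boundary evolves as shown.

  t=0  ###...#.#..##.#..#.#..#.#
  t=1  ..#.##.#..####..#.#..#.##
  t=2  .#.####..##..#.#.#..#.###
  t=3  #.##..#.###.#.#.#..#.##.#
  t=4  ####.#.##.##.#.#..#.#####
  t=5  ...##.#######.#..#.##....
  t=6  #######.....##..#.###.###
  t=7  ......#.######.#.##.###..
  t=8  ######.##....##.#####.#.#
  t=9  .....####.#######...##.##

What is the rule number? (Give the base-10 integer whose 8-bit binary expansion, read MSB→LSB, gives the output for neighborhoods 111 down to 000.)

107

  nb ###: next=.  (t=0,i=0, bit7=0)
  nb ##.: next=#  (t=0,i=2, bit6=1)
  nb #.#: next=#  (t=0,i=7, bit5=1)
  nb #..: next=.  (t=0,i=3, bit4=0)
  nb .##: next=#  (t=0,i=11, bit3=1)
  nb .#.: next=.  (t=0,i=6, bit2=0)
  nb ..#: next=#  (t=0,i=5, bit1=1)
  nb ...: next=#  (t=0,i=4, bit0=1)
  bits 01101011 = 107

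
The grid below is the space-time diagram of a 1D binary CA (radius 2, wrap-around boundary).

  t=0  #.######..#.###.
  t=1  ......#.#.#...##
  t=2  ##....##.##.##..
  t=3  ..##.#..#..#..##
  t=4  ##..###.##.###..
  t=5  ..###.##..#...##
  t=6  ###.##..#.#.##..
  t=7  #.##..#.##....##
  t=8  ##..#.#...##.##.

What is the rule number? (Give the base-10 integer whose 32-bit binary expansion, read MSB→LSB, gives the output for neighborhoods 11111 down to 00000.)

  ##### -> .   bit 31 = 0  t=0,i=4
  ####. -> #   bit 30 = 1  t=0,i=6
  ###.# -> #   bit 29 = 1  t=0,i=14
  ###.. -> .   bit 28 = 0  t=0,i=7
  ##.## -> #   bit 27 = 1  t=2,i=8
  ##.#. -> #   bit 26 = 1  t=0,i=15
  ##..# -> #   bit 25 = 1  t=0,i=8
  ##... -> #   bit 24 = 1  t=1,i=0
  #.### -> .   bit 23 = 0  t=0,i=2
  #.##. -> .   bit 22 = 0  t=2,i=9
  #.#.# -> .   bit 21 = 0  t=0,i=0
  #.#.. -> #   bit 20 = 1  t=1,i=10
  #..## -> #   bit 19 = 1  t=2,i=15
  #..#. -> .   bit 18 = 0  t=0,i=9
  #...# -> #   bit 17 = 1  t=1,i=12
  #.... -> #   bit 16 = 1  t=1,i=1
  .#### -> .   bit 15 = 0  t=0,i=3
  .###. -> .   bit 14 = 0  t=0,i=13
  .##.# -> .   bit 13 = 0  t=2,i=7
  .##.. -> .   bit 12 = 0  t=1,i=15
  .#.## -> .   bit 11 = 0  t=0,i=1
  .#.#. -> #   bit 10 = 1  t=1,i=7
  .#..# -> #   bit 9 = 1  t=3,i=6
  .#... -> .   bit 8 = 0  t=1,i=11
  ..### -> #   bit 7 = 1  t=4,i=4
  ..##. -> .   bit 6 = 0  t=1,i=14
  ..#.# -> #   bit 5 = 1  t=0,i=10
  ..#.. -> #   bit 4 = 1  t=3,i=8
  ...## -> #   bit 3 = 1  t=1,i=13
  ...#. -> .   bit 2 = 0  t=1,i=5
  ....# -> .   bit 1 = 0  t=1,i=4
  ..... -> .   bit 0 = 0  t=1,i=2
  bits 01101111000110110000011010111000 = 1864042168

1864042168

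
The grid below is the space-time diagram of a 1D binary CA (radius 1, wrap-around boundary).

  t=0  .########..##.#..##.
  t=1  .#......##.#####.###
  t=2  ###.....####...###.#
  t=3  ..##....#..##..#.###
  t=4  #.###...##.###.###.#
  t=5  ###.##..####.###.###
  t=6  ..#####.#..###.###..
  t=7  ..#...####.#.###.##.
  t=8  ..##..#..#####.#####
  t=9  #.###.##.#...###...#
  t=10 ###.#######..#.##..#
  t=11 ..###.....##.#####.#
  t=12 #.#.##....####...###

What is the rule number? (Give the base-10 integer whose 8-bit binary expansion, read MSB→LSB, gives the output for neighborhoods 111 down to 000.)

124

  ### -> .   bit 7 = 0  t=0,i=2
  ##. -> #   bit 6 = 1  t=0,i=8
  #.# -> #   bit 5 = 1  t=0,i=13
  #.. -> #   bit 4 = 1  t=0,i=9
  .## -> #   bit 3 = 1  t=0,i=1
  .#. -> #   bit 2 = 1  t=0,i=14
  ..# -> .   bit 1 = 0  t=0,i=0
  ... -> .   bit 0 = 0  t=1,i=3
  bits 01111100 = 124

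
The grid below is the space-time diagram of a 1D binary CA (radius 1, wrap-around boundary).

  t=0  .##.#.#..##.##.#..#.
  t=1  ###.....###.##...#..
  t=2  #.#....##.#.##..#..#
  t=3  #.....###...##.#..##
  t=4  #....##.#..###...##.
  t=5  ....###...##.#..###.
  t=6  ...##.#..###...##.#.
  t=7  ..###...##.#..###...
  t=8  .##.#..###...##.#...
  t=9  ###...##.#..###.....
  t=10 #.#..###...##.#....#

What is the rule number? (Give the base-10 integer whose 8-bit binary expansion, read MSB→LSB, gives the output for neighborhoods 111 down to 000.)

74

  nb ###: next=.  (t=1,i=1, bit7=0)
  nb ##.: next=#  (t=0,i=2, bit6=1)
  nb #.#: next=.  (t=0,i=3, bit5=0)
  nb #..: next=.  (t=0,i=7, bit4=0)
  nb .##: next=#  (t=0,i=1, bit3=1)
  nb .#.: next=.  (t=0,i=4, bit2=0)
  nb ..#: next=#  (t=0,i=0, bit1=1)
  nb ...: next=.  (t=1,i=4, bit0=0)
  bits 01001010 = 74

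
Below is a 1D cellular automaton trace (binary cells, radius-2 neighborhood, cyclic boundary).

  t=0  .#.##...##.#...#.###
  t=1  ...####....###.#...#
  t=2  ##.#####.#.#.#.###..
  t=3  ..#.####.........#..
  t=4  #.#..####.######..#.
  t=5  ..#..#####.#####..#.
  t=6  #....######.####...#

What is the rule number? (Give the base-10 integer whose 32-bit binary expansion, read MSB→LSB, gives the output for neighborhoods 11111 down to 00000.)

4182938019

  ##### -> #   bit 31 = 1  t=2,i=5
  ####. -> #   bit 30 = 1  t=1,i=5
  ###.# -> #   bit 29 = 1  t=0,i=19
  ###.. -> #   bit 28 = 1  t=1,i=6
  ##.## -> #   bit 27 = 1  t=2,i=2
  ##.#. -> .   bit 26 = 0  t=0,i=0
  ##..# -> .   bit 25 = 0  t=2,i=18
  ##... -> #   bit 24 = 1  t=0,i=5
  #.### -> .   bit 23 = 0  t=0,i=17
  #.##. -> #   bit 22 = 1  t=0,i=3
  #.#.# -> .   bit 21 = 0  t=0,i=1
  #.#.. -> #   bit 20 = 1  t=0,i=11
  #..## -> .   bit 19 = 0  t=2,i=19
  #..#. -> .   bit 18 = 0  t=4,i=17
  #...# -> #   bit 17 = 1  t=0,i=6
  #.... -> .   bit 16 = 0  t=1,i=8
  .#### -> #   bit 15 = 1  t=1,i=4
  .###. -> .   bit 14 = 0  t=0,i=18
  .##.# -> .   bit 13 = 0  t=0,i=9
  .##.. -> #   bit 12 = 1  t=0,i=4
  .#.## -> .   bit 11 = 0  t=0,i=2
  .#.#. -> .   bit 10 = 0  t=2,i=10
  .#..# -> .   bit 9 = 0  t=4,i=3
  .#... -> #   bit 8 = 1  t=0,i=12
  ..### -> #   bit 7 = 1  t=1,i=3
  ..##. -> .   bit 6 = 0  t=0,i=8
  ..#.# -> #   bit 5 = 1  t=0,i=15
  ..#.. -> .   bit 4 = 0  t=1,i=19
  ...## -> .   bit 3 = 0  t=0,i=7
  ...#. -> .   bit 2 = 0  t=0,i=14
  ....# -> #   bit 1 = 1  t=1,i=9
  ..... -> #   bit 0 = 1  t=3,i=10
  bits 11111001010100101001000110100011 = 4182938019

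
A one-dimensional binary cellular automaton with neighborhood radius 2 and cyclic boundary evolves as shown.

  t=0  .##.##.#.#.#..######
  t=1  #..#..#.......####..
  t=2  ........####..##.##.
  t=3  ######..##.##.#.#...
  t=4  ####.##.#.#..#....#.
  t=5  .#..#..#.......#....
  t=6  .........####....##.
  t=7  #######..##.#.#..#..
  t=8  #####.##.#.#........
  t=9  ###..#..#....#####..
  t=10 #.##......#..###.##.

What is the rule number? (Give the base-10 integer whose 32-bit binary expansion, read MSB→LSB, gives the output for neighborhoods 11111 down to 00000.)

2651029697

  ##### -> #   bit 31 = 1  t=0,i=16
  ####. -> .   bit 30 = 0  t=0,i=18
  ###.# -> .   bit 29 = 0  t=0,i=19
  ###.. -> #   bit 28 = 1  t=1,i=17
  ##.## -> #   bit 27 = 1  t=0,i=0
  ##.#. -> #   bit 26 = 1  t=0,i=6
  ##..# -> #   bit 25 = 1  t=1,i=18
  ##... -> .   bit 24 = 0  t=2,i=19
  #.### -> .   bit 23 = 0  t=4,i=0
  #.##. -> .   bit 22 = 0  t=0,i=1
  #.#.# -> .   bit 21 = 0  t=0,i=7
  #.#.. -> .   bit 20 = 0  t=0,i=11
  #..## -> .   bit 19 = 0  t=0,i=13
  #..#. -> .   bit 18 = 0  t=1,i=2
  #...# -> #   bit 17 = 1  t=3,i=18
  #.... -> #   bit 16 = 1  t=1,i=8
  .#### -> #   bit 15 = 1  t=0,i=15
  .###. -> .   bit 14 = 0  t=9,i=1
  .##.# -> .   bit 13 = 0  t=0,i=2
  .##.. -> .   bit 12 = 0  t=2,i=18
  .#.## -> .   bit 11 = 0  t=4,i=19
  .#.#. -> .   bit 10 = 0  t=0,i=8
  .#..# -> .   bit 9 = 0  t=0,i=12
  .#... -> .   bit 8 = 0  t=1,i=7
  ..### -> #   bit 7 = 1  t=0,i=14
  ..##. -> #   bit 6 = 1  t=2,i=14
  ..#.# -> .   bit 5 = 0  t=4,i=18
  ..#.. -> .   bit 4 = 0  t=1,i=0
  ...## -> .   bit 3 = 0  t=1,i=13
  ...#. -> .   bit 2 = 0  t=4,i=17
  ....# -> .   bit 1 = 0  t=1,i=12
  ..... -> #   bit 0 = 1  t=1,i=9
  bits 10011110000000111000000011000001 = 2651029697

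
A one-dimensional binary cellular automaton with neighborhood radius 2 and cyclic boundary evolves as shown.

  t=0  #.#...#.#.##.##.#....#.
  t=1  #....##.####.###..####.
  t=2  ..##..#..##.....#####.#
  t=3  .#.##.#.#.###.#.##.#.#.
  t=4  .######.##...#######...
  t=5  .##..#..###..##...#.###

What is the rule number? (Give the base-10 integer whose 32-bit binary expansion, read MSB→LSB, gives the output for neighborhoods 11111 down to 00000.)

1198110902

  [31] ##### => .  t=2,i=18
  [30] ####. => #  t=1,i=10
  [29] ###.# => .  t=1,i=11
  [28] ###.. => .  t=1,i=15
  [27] ##.## => .  t=0,i=12
  [26] ##.#. => #  t=0,i=15
  [25] ##..# => #  t=1,i=16
  [24] ##... => #  t=2,i=11
  [23] #.### => .  t=1,i=8
  [22] #.##. => #  t=0,i=10
  [21] #.#.# => #  t=0,i=0
  [20] #.#.. => .  t=0,i=2
  [19] #..## => #  t=1,i=17
  [18] #..#. => .  t=2,i=5
  [17] #...# => .  t=0,i=4
  [16] #.... => #  t=0,i=18
  [15] .#### => #  t=1,i=9
  [14] .###. => .  t=1,i=14
  [13] .##.# => #  t=0,i=11
  [12] .##.. => #  t=2,i=3
  [11] .#.## => #  t=0,i=9
  [10] .#.#. => .  t=0,i=1
  [9] .#..# => .  t=2,i=0
  [8] .#... => .  t=0,i=3
  [7] ..### => #  t=1,i=18
  [6] ..##. => .  t=1,i=5
  [5] ..#.# => #  t=0,i=6
  [4] ..#.. => #  t=2,i=6
  [3] ...## => .  t=1,i=4
  [2] ...#. => #  t=0,i=5
  [1] ....# => #  t=0,i=19
  [0] ..... => .  t=2,i=13
  bits 01000111011010011011100010110110 = 1198110902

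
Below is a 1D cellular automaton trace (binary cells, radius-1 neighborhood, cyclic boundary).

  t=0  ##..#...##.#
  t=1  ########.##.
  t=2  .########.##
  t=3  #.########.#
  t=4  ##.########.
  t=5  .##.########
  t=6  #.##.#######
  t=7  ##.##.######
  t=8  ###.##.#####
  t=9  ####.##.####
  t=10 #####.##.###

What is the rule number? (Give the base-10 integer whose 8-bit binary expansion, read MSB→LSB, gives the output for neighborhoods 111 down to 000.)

  nb ###: next=#  (t=0,i=0, bit7=1)
  nb ##.: next=#  (t=0,i=1, bit6=1)
  nb #.#: next=#  (t=0,i=10, bit5=1)
  nb #..: next=#  (t=0,i=2, bit4=1)
  nb .##: next=.  (t=0,i=8, bit3=0)
  nb .#.: next=#  (t=0,i=4, bit2=1)
  nb ..#: next=#  (t=0,i=3, bit1=1)
  nb ...: next=#  (t=0,i=6, bit0=1)
  bits 11110111 = 247

247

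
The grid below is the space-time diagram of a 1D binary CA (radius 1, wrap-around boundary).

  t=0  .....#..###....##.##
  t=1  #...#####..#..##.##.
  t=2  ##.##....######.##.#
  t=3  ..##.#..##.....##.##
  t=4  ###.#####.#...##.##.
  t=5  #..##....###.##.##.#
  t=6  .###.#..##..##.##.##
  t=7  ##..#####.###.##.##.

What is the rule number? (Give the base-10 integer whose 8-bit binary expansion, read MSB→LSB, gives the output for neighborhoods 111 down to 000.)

62

  ### -> .   bit 7 = 0  t=0,i=9
  ##. -> .   bit 6 = 0  t=0,i=10
  #.# -> #   bit 5 = 1  t=0,i=17
  #.. -> #   bit 4 = 1  t=0,i=0
  .## -> #   bit 3 = 1  t=0,i=8
  .#. -> #   bit 2 = 1  t=0,i=5
  ..# -> #   bit 1 = 1  t=0,i=4
  ... -> .   bit 0 = 0  t=0,i=1
  bits 00111110 = 62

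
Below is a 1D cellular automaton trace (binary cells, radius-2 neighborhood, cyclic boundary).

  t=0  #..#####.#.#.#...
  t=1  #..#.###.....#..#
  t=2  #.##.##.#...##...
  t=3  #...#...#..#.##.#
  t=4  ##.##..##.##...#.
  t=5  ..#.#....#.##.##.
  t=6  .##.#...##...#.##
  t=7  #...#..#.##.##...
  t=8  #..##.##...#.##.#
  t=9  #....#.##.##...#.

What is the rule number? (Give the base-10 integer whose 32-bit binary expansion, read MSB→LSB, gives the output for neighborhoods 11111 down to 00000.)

  [31] ##### => #  t=0,i=5
  [30] ####. => #  t=0,i=6
  [29] ###.# => #  t=0,i=7
  [28] ###.. => .  t=1,i=7
  [27] ##.## => #  t=2,i=4
  [26] ##.#. => .  t=0,i=8
  [25] ##..# => .  t=1,i=1
  [24] ##... => #  t=1,i=8
  [23] #.### => #  t=1,i=5
  [22] #.##. => .  t=2,i=2
  [21] #.#.# => .  t=0,i=9
  [20] #.#.. => #  t=0,i=13
  [19] #..## => .  t=0,i=2
  [18] #..#. => #  t=1,i=2
  [17] #...# => .  t=0,i=15
  [16] #.... => .  t=1,i=9
  [15] .#### => .  t=0,i=4
  [14] .###. => #  t=1,i=6
  [13] .##.# => .  t=2,i=3
  [12] .##.. => #  t=1,i=0
  [11] .#.## => .  t=1,i=4
  [10] .#.#. => .  t=0,i=10
  [9] .#..# => .  t=0,i=1
  [8] .#... => .  t=0,i=14
  [7] ..### => #  t=0,i=3
  [6] ..##. => .  t=1,i=16
  [5] ..#.# => #  t=1,i=3
  [4] ..#.. => #  t=0,i=0
  [3] ...## => #  t=2,i=11
  [2] ...#. => #  t=0,i=16
  [1] ....# => .  t=1,i=11
  [0] ..... => .  t=1,i=10
  bits 11101001100101000101000010111100 = 3918811324

3918811324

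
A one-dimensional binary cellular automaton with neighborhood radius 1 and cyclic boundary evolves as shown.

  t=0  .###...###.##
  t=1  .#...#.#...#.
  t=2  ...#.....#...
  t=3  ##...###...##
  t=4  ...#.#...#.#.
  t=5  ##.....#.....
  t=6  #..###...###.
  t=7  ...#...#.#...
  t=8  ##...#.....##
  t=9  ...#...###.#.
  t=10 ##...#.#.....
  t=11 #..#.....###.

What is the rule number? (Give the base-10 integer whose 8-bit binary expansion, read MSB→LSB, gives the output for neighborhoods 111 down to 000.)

  [7] ### => .  t=0,i=2
  [6] ##. => .  t=0,i=3
  [5] #.# => .  t=0,i=0
  [4] #.. => .  t=0,i=4
  [3] .## => #  t=0,i=1
  [2] .#. => .  t=1,i=1
  [1] ..# => .  t=0,i=6
  [0] ... => #  t=0,i=5
  bits 00001001 = 9

9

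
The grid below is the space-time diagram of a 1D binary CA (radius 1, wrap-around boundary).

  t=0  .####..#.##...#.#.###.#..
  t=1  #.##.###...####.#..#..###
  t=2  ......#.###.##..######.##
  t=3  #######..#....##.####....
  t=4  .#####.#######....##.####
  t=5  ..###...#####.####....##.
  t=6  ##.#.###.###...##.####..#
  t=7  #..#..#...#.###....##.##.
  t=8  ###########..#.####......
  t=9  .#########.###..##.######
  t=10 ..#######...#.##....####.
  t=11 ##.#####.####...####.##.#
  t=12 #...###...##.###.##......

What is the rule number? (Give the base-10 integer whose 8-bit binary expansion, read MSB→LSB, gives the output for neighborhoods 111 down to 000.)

  ### -> #   bit 7 = 1  t=0,i=2
  ##. -> .   bit 6 = 0  t=0,i=4
  #.# -> .   bit 5 = 0  t=0,i=8
  #.. -> #   bit 4 = 1  t=0,i=5
  .## -> .   bit 3 = 0  t=0,i=1
  .#. -> #   bit 2 = 1  t=0,i=7
  ..# -> #   bit 1 = 1  t=0,i=0
  ... -> #   bit 0 = 1  t=0,i=12
  bits 10010111 = 151

151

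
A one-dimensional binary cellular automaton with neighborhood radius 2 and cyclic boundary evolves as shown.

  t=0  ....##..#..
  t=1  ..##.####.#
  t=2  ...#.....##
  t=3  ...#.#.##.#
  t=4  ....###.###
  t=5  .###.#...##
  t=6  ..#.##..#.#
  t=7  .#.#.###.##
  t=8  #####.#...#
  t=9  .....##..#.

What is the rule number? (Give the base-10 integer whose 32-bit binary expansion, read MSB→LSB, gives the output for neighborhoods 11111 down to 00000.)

372603930

  ##### -> .   bit 31 = 0  t=8,i=1
  ####. -> .   bit 30 = 0  t=1,i=7
  ###.# -> .   bit 29 = 0  t=1,i=8
  ###.. -> #   bit 28 = 1  t=4,i=10
  ##.## -> .   bit 27 = 0  t=1,i=4
  ##.#. -> #   bit 26 = 1  t=1,i=9
  ##..# -> #   bit 25 = 1  t=0,i=6
  ##... -> .   bit 24 = 0  t=2,i=0
  #.### -> .   bit 23 = 0  t=1,i=5
  #.##. -> .   bit 22 = 0  t=3,i=7
  #.#.# -> #   bit 21 = 1  t=3,i=5
  #.#.. -> #   bit 20 = 1  t=1,i=10
  #..## -> .   bit 19 = 0  t=1,i=1
  #..#. -> #   bit 18 = 1  t=0,i=7
  #...# -> .   bit 17 = 0  t=2,i=1
  #.... -> #   bit 16 = 1  t=0,i=10
  .#### -> .   bit 15 = 0  t=1,i=6
  .###. -> #   bit 14 = 1  t=4,i=5
  .##.# -> #   bit 13 = 1  t=1,i=3
  .##.. -> #   bit 12 = 1  t=0,i=5
  .#.## -> #   bit 11 = 1  t=3,i=6
  .#.#. -> #   bit 10 = 1  t=3,i=4
  .#..# -> .   bit 9 = 0  t=1,i=0
  .#... -> .   bit 8 = 0  t=0,i=9
  ..### -> .   bit 7 = 0  t=4,i=4
  ..##. -> .   bit 6 = 0  t=0,i=4
  ..#.# -> .   bit 5 = 0  t=3,i=3
  ..#.. -> #   bit 4 = 1  t=0,i=8
  ...## -> #   bit 3 = 1  t=0,i=3
  ...#. -> .   bit 2 = 0  t=2,i=2
  ....# -> #   bit 1 = 1  t=0,i=2
  ..... -> .   bit 0 = 0  t=0,i=0
  bits 00010110001101010111110000011010 = 372603930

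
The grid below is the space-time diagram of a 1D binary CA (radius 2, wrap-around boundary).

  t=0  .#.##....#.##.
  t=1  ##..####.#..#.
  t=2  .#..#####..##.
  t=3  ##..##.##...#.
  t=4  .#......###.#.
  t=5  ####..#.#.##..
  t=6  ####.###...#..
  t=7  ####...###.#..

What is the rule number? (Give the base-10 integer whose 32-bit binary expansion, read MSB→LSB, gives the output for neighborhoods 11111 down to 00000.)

  nb #####: next=.  (t=2,i=6, bit31=0)
  nb ####.: next=#  (t=1,i=6, bit30=1)
  nb ###.#: next=#  (t=1,i=7, bit29=1)
  nb ###..: next=#  (t=2,i=8, bit28=1)
  nb ##.##: next=.  (t=3,i=6, bit27=0)
  nb ##.#.: next=#  (t=1,i=8, bit26=1)
  nb ##..#: next=.  (t=0,i=13, bit25=0)
  nb ##...: next=#  (t=0,i=5, bit24=1)
  nb #.###: next=.  (t=6,i=5, bit23=0)
  nb #.##.: next=.  (t=0,i=3, bit22=0)
  nb #.#.#: next=.  (t=5,i=8, bit21=0)
  nb #.#..: next=.  (t=1,i=9, bit20=0)
  nb #..##: next=.  (t=1,i=3, bit19=0)
  nb #..#.: next=#  (t=0,i=0, bit18=1)
  nb #...#: next=#  (t=3,i=10, bit17=1)
  nb #....: next=#  (t=0,i=6, bit16=1)
  nb .####: next=#  (t=1,i=5, bit15=1)
  nb .###.: next=.  (t=4,i=9, bit14=0)
  nb .##.#: next=.  (t=3,i=5, bit13=0)
  nb .##..: next=#  (t=0,i=4, bit12=1)
  nb .#.##: next=.  (t=0,i=2, bit11=0)
  nb .#.#.: next=#  (t=5,i=7, bit10=1)
  nb .#..#: next=.  (t=1,i=10, bit9=0)
  nb .#...: next=#  (t=4,i=2, bit8=1)
  nb ..###: next=#  (t=1,i=4, bit7=1)
  nb ..##.: next=.  (t=2,i=11, bit6=0)
  nb ..#.#: next=#  (t=0,i=1, bit5=1)
  nb ..#..: next=#  (t=2,i=1, bit4=1)
  nb ...##: next=.  (t=4,i=7, bit3=0)
  nb ...#.: next=.  (t=0,i=8, bit2=0)
  nb ....#: next=#  (t=0,i=7, bit1=1)
  nb .....: next=.  (t=4,i=4, bit0=0)
  bits 01110101000001111001010110110010 = 1963431346

1963431346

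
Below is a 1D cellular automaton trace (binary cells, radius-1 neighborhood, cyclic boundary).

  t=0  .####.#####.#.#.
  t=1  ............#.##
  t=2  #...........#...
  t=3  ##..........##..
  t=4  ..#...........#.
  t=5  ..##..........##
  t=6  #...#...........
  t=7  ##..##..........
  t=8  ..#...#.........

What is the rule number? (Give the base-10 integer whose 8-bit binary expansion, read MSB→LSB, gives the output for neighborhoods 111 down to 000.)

  ###|.  b7=0 t=0,i=2
  ##.|.  b6=0 t=0,i=4
  #.#|.  b5=0 t=0,i=5
  #..|#  b4=1 t=0,i=15
  .##|.  b3=0 t=0,i=1
  .#.|#  b2=1 t=0,i=12
  ..#|.  b1=0 t=0,i=0
  ...|.  b0=0 t=1,i=1
  bits 00010100 = 20

20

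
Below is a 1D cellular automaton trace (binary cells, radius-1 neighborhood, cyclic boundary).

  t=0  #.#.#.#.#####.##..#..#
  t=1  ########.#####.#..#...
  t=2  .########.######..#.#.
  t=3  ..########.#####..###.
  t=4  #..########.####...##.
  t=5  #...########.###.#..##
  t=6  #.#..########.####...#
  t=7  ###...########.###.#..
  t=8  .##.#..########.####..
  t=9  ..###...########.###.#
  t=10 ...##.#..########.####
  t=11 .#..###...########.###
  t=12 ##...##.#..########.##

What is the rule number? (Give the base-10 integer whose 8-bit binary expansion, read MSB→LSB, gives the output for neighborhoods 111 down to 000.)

229

  ### -> #   bit 7 = 1  t=0,i=9
  ##. -> #   bit 6 = 1  t=0,i=0
  #.# -> #   bit 5 = 1  t=0,i=1
  #.. -> .   bit 4 = 0  t=0,i=16
  .## -> .   bit 3 = 0  t=0,i=8
  .#. -> #   bit 2 = 1  t=0,i=2
  ..# -> .   bit 1 = 0  t=0,i=17
  ... -> #   bit 0 = 1  t=1,i=20
  bits 11100101 = 229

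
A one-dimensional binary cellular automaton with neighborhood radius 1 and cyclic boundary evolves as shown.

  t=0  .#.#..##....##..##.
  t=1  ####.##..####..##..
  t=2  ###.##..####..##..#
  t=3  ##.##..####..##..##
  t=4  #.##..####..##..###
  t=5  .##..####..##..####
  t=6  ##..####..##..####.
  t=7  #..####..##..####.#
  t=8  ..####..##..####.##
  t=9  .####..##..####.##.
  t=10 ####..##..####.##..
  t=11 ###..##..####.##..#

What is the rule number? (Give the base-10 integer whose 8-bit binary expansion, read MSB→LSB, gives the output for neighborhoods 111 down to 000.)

175

  [7] ### => #  t=1,i=1
  [6] ##. => .  t=0,i=7
  [5] #.# => #  t=0,i=2
  [4] #.. => .  t=0,i=4
  [3] .## => #  t=0,i=6
  [2] .#. => #  t=0,i=1
  [1] ..# => #  t=0,i=0
  [0] ... => #  t=0,i=9
  bits 10101111 = 175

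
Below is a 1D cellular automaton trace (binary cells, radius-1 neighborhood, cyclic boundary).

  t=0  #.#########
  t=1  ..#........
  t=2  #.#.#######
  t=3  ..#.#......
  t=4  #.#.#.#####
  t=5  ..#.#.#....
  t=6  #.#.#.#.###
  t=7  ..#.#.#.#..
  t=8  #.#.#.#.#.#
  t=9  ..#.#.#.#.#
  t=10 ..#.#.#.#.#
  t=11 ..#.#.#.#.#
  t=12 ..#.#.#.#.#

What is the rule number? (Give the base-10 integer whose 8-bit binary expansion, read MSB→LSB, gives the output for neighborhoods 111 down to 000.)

  [7] ### => .  t=0,i=3
  [6] ##. => .  t=0,i=0
  [5] #.# => .  t=0,i=1
  [4] #.. => .  t=1,i=3
  [3] .## => #  t=0,i=2
  [2] .#. => #  t=1,i=2
  [1] ..# => .  t=1,i=1
  [0] ... => #  t=1,i=0
  bits 00001101 = 13

13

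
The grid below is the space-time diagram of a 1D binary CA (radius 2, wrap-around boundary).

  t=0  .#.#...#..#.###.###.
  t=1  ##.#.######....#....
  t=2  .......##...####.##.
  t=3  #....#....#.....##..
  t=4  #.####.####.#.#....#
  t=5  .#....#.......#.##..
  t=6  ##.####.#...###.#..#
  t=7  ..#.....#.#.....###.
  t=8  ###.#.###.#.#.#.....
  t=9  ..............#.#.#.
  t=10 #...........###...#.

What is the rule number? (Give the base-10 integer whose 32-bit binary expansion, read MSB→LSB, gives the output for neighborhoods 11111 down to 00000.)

  ##### -> #   bit 31 = 1  t=1,i=7
  ####. -> .   bit 30 = 0  t=1,i=9
  ###.# -> .   bit 29 = 0  t=0,i=14
  ###.. -> .   bit 28 = 0  t=0,i=18
  ##.## -> #   bit 27 = 1  t=0,i=15
  ##.#. -> .   bit 26 = 0  t=1,i=2
  ##..# -> .   bit 25 = 0  t=0,i=19
  ##... -> .   bit 24 = 0  t=1,i=11
  #.### -> .   bit 23 = 0  t=0,i=12
  #.##. -> #   bit 22 = 1  t=2,i=17
  #.#.# -> .   bit 21 = 0  t=1,i=3
  #.#.. -> #   bit 20 = 1  t=0,i=3
  #..## -> #   bit 19 = 1  t=6,i=18
  #..#. -> #   bit 18 = 1  t=0,i=0
  #...# -> #   bit 17 = 1  t=0,i=5
  #.... -> #   bit 16 = 1  t=1,i=12
  .#### -> .   bit 15 = 0  t=1,i=6
  .###. -> .   bit 14 = 0  t=0,i=13
  .##.# -> .   bit 13 = 0  t=1,i=1
  .##.. -> .   bit 12 = 0  t=2,i=8
  .#.## -> .   bit 11 = 0  t=0,i=11
  .#.#. -> .   bit 10 = 0  t=0,i=2
  .#..# -> #   bit 9 = 1  t=0,i=8
  .#... -> .   bit 8 = 0  t=0,i=4
  ..### -> .   bit 7 = 0  t=2,i=12
  ..##. -> .   bit 6 = 0  t=1,i=0
  ..#.# -> #   bit 5 = 1  t=0,i=1
  ..#.. -> #   bit 4 = 1  t=0,i=7
  ...## -> .   bit 3 = 0  t=1,i=19
  ...#. -> #   bit 2 = 1  t=0,i=6
  ....# -> #   bit 1 = 1  t=1,i=13
  ..... -> .   bit 0 = 0  t=2,i=1
  bits 10001000010111110000001000110110 = 2287927862

2287927862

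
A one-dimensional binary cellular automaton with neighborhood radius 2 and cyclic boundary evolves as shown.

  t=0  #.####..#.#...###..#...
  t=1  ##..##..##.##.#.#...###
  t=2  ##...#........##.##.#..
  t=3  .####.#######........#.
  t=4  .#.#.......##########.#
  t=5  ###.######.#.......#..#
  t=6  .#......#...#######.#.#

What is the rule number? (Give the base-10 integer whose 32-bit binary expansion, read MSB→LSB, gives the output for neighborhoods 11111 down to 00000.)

1361256359

  [31] ##### => .  t=1,i=22
  [30] ####. => #  t=0,i=4
  [29] ###.# => .  t=3,i=4
  [28] ###.. => #  t=0,i=5
  [27] ##.## => .  t=1,i=10
  [26] ##.#. => .  t=1,i=13
  [25] ##..# => .  t=0,i=6
  [24] ##... => #  t=2,i=2
  [23] #.### => .  t=0,i=2
  [22] #.##. => .  t=1,i=11
  [21] #.#.# => #  t=1,i=14
  [20] #.#.. => .  t=0,i=10
  [19] #..## => .  t=1,i=3
  [18] #..#. => .  t=0,i=7
  [17] #...# => #  t=0,i=12
  [16] #.... => #  t=2,i=7
  [15] .#### => .  t=0,i=3
  [14] .###. => .  t=0,i=15
  [13] .##.# => .  t=1,i=9
  [12] .##.. => #  t=1,i=5
  [11] .#.## => #  t=0,i=1
  [10] .#.#. => #  t=0,i=9
  [9] .#..# => #  t=2,i=21
  [8] .#... => #  t=0,i=11
  [7] ..### => #  t=0,i=14
  [6] ..##. => .  t=1,i=4
  [5] ..#.# => #  t=0,i=0
  [4] ..#.. => .  t=0,i=19
  [3] ...## => .  t=0,i=13
  [2] ...#. => #  t=0,i=22
  [1] ....# => #  t=2,i=12
  [0] ..... => #  t=2,i=8
  bits 01010001001000110001111110100111 = 1361256359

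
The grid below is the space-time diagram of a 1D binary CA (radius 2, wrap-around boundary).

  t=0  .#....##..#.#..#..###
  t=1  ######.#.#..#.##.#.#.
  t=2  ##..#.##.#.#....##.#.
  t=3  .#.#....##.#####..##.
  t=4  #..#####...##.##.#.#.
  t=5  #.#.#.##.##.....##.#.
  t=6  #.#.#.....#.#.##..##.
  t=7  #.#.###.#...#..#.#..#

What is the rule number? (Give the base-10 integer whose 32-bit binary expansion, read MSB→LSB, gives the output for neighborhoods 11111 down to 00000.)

  #####|.  b31=0 t=1,i=2
  ####.|#  b30=1 t=1,i=4
  ###.#|.  b29=0 t=0,i=20
  ###..|#  b28=1 t=3,i=15
  ##.##|.  b27=0 t=3,i=10
  ##.#.|#  b26=1 t=0,i=0
  ##..#|.  b25=0 t=0,i=8
  ##...|.  b24=0 t=4,i=8
  #.###|#  b23=1 t=1,i=0
  #.##.|.  b22=0 t=1,i=14
  #.#.#|#  b21=1 t=1,i=7
  #.#..|#  b20=1 t=0,i=1
  #..##|#  b19=1 t=0,i=17
  #..#.|#  b18=1 t=0,i=9
  #...#|#  b17=1 t=4,i=9
  #....|#  b16=1 t=0,i=3
  .####|#  b15=1 t=1,i=1
  .###.|#  b14=1 t=0,i=19
  .##.#|.  b13=0 t=1,i=15
  .##..|#  b12=1 t=0,i=7
  .#.##|.  b11=0 t=1,i=13
  .#.#.|.  b10=0 t=0,i=11
  .#..#|.  b9=0 t=0,i=13
  .#...|#  b8=1 t=0,i=2
  ..###|.  b7=0 t=0,i=18
  ..##.|.  b6=0 t=0,i=6
  ..#.#|.  b5=0 t=0,i=10
  ..#..|#  b4=1 t=0,i=15
  ...##|#  b3=1 t=0,i=5
  ...#.|.  b2=0 t=6,i=9
  ....#|#  b1=1 t=0,i=4
  .....|.  b0=0 t=5,i=13
  bits 01010100101111111101000100011010 = 1421857050

1421857050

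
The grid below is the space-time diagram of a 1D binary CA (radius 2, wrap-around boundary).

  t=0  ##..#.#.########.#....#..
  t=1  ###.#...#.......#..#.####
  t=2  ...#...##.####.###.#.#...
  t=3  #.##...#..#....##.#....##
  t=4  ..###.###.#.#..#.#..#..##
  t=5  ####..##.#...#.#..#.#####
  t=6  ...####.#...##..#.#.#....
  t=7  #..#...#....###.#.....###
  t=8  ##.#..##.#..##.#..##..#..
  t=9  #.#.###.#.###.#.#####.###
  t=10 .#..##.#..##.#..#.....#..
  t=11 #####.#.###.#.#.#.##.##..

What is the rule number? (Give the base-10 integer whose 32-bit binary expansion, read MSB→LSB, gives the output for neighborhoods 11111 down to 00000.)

399069941

  [31] ##### => .  t=0,i=10
  [30] ####. => .  t=0,i=14
  [29] ###.# => .  t=0,i=15
  [28] ###.. => #  t=5,i=3
  [27] ##.## => .  t=2,i=9
  [26] ##.#. => #  t=0,i=16
  [25] ##..# => #  t=0,i=2
  [24] ##... => #  t=3,i=4
  [23] #.### => #  t=0,i=8
  [22] #.##. => #  t=3,i=2
  [21] #.#.# => .  t=0,i=6
  [20] #.#.. => .  t=0,i=17
  [19] #..## => #  t=0,i=24
  [18] #..#. => .  t=0,i=3
  [17] #...# => .  t=1,i=6
  [16] #.... => #  t=0,i=19
  [15] .#### => .  t=0,i=9
  [14] .###. => #  t=2,i=16
  [13] .##.# => .  t=2,i=8
  [12] .##.. => #  t=0,i=1
  [11] .#.## => .  t=0,i=7
  [10] .#.#. => .  t=0,i=5
  [9] .#..# => #  t=0,i=23
  [8] .#... => .  t=0,i=18
  [7] ..### => #  t=3,i=23
  [6] ..##. => #  t=0,i=0
  [5] ..#.# => #  t=0,i=4
  [4] ..#.. => #  t=0,i=22
  [3] ...## => .  t=2,i=6
  [2] ...#. => #  t=0,i=21
  [1] ....# => .  t=0,i=20
  [0] ..... => #  t=1,i=11
  bits 00010111110010010101001011110101 = 399069941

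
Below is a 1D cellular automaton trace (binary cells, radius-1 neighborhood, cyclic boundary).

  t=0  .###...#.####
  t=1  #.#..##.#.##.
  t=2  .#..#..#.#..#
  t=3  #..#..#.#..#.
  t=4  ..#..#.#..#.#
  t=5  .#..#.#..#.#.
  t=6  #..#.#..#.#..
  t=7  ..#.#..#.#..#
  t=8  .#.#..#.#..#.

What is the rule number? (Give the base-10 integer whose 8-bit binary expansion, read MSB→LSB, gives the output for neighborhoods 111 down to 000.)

  ###|#  b7=1 t=0,i=2
  ##.|.  b6=0 t=0,i=3
  #.#|#  b5=1 t=0,i=0
  #..|.  b4=0 t=0,i=4
  .##|.  b3=0 t=0,i=1
  .#.|.  b2=0 t=0,i=7
  ..#|#  b1=1 t=0,i=6
  ...|#  b0=1 t=0,i=5
  bits 10100011 = 163

163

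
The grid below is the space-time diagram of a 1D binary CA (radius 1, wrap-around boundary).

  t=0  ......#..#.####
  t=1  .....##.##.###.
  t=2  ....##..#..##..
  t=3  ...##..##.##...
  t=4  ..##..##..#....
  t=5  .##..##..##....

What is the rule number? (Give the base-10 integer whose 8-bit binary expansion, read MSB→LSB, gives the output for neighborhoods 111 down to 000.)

  ###|#  b7=1 t=0,i=12
  ##.|.  b6=0 t=0,i=14
  #.#|.  b5=0 t=0,i=10
  #..|.  b4=0 t=0,i=0
  .##|#  b3=1 t=0,i=11
  .#.|#  b2=1 t=0,i=6
  ..#|#  b1=1 t=0,i=5
  ...|.  b0=0 t=0,i=1
  bits 10001110 = 142

142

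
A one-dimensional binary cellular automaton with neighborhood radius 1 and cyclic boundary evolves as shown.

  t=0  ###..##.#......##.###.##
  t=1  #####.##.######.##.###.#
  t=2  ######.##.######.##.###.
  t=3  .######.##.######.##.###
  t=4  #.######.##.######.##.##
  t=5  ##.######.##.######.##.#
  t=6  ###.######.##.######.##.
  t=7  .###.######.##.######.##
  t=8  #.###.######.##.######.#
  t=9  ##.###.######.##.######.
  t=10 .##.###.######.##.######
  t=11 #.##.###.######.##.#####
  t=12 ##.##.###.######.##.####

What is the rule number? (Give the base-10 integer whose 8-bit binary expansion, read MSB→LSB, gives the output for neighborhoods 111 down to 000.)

  [7] ### => #  t=0,i=0
  [6] ##. => #  t=0,i=2
  [5] #.# => #  t=0,i=7
  [4] #.. => #  t=0,i=3
  [3] .## => .  t=0,i=5
  [2] .#. => .  t=0,i=8
  [1] ..# => #  t=0,i=4
  [0] ... => #  t=0,i=10
  bits 11110011 = 243

243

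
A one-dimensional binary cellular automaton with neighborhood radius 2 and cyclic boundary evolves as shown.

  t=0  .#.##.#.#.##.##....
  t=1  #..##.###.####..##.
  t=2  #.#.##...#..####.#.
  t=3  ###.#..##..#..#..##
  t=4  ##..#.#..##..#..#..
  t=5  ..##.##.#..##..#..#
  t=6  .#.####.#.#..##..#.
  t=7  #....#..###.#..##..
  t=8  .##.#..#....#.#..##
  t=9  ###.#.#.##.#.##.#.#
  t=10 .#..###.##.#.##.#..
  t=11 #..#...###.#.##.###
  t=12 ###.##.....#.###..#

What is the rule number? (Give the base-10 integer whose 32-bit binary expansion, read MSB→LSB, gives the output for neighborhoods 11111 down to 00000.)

  ##### -> #   bit 31 = 1  t=3,i=0
  ####. -> #   bit 30 = 1  t=1,i=12
  ###.# -> .   bit 29 = 0  t=1,i=8
  ###.. -> #   bit 28 = 1  t=1,i=13
  ##.## -> #   bit 27 = 1  t=0,i=12
  ##.#. -> .   bit 26 = 0  t=0,i=5
  ##..# -> #   bit 25 = 1  t=1,i=14
  ##... -> .   bit 24 = 0  t=0,i=15
  #.### -> .   bit 23 = 0  t=1,i=6
  #.##. -> #   bit 22 = 1  t=0,i=3
  #.#.# -> #   bit 21 = 1  t=0,i=6
  #.#.. -> #   bit 20 = 1  t=1,i=0
  #..## -> #   bit 19 = 1  t=1,i=2
  #..#. -> #   bit 18 = 1  t=3,i=10
  #...# -> #   bit 17 = 1  t=2,i=7
  #.... -> #   bit 16 = 1  t=0,i=16
  .#### -> .   bit 15 = 0  t=1,i=11
  .###. -> .   bit 14 = 0  t=1,i=7
  .##.# -> #   bit 13 = 1  t=0,i=4
  .##.. -> .   bit 12 = 0  t=0,i=14
  .#.## -> .   bit 11 = 0  t=0,i=2
  .#.#. -> #   bit 10 = 1  t=0,i=7
  .#..# -> .   bit 9 = 0  t=1,i=1
  .#... -> #   bit 8 = 1  t=7,i=1
  ..### -> .   bit 7 = 0  t=2,i=12
  ..##. -> .   bit 6 = 0  t=1,i=3
  ..#.# -> .   bit 5 = 0  t=0,i=1
  ..#.. -> .   bit 4 = 0  t=2,i=9
  ...## -> .   bit 3 = 0  t=11,i=6
  ...#. -> #   bit 2 = 1  t=0,i=0
  ....# -> .   bit 1 = 0  t=0,i=18
  ..... -> #   bit 0 = 1  t=0,i=17
  bits 11011010011111110010010100000101 = 3665765637

3665765637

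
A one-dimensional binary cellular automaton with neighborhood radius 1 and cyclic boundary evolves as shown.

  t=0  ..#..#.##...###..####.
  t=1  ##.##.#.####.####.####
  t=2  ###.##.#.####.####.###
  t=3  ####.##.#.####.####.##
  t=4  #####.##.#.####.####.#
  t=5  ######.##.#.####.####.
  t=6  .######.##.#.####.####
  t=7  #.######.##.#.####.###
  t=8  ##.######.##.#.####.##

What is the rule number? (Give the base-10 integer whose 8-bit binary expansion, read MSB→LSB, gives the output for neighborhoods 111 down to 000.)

243

  ###|#  b7=1 t=0,i=13
  ##.|#  b6=1 t=0,i=8
  #.#|#  b5=1 t=0,i=6
  #..|#  b4=1 t=0,i=3
  .##|.  b3=0 t=0,i=7
  .#.|.  b2=0 t=0,i=2
  ..#|#  b1=1 t=0,i=1
  ...|#  b0=1 t=0,i=0
  bits 11110011 = 243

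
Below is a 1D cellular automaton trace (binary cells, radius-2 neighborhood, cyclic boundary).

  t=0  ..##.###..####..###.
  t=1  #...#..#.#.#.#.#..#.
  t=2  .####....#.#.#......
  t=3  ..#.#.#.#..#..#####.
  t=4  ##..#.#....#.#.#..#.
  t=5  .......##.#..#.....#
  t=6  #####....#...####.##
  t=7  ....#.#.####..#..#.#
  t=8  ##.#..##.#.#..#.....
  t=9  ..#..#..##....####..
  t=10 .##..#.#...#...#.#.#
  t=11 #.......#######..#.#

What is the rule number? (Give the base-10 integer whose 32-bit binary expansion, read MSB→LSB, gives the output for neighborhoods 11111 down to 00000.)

  ##### -> .   bit 31 = 0  t=3,i=16
  ####. -> .   bit 30 = 0  t=0,i=12
  ###.# -> .   bit 29 = 0  t=6,i=16
  ###.. -> #   bit 28 = 1  t=0,i=7
  ##.## -> #   bit 27 = 1  t=0,i=4
  ##.#. -> #   bit 26 = 1  t=5,i=9
  ##..# -> .   bit 25 = 0  t=0,i=8
  ##... -> .   bit 24 = 0  t=0,i=19
  #.### -> .   bit 23 = 0  t=0,i=5
  #.##. -> .   bit 22 = 0  t=4,i=0
  #.#.# -> #   bit 21 = 1  t=1,i=9
  #.#.. -> .   bit 20 = 0  t=1,i=0
  #..## -> #   bit 19 = 1  t=0,i=9
  #..#. -> .   bit 18 = 0  t=1,i=6
  #...# -> #   bit 17 = 1  t=0,i=0
  #.... -> #   bit 16 = 1  t=2,i=6
  .#### -> #   bit 15 = 1  t=0,i=11
  .###. -> .   bit 14 = 0  t=0,i=6
  .##.# -> .   bit 13 = 0  t=0,i=3
  .##.. -> .   bit 12 = 0  t=4,i=1
  .#.## -> #   bit 11 = 1  t=4,i=19
  .#.#. -> .   bit 10 = 0  t=1,i=8
  .#..# -> .   bit 9 = 0  t=1,i=5
  .#... -> #   bit 8 = 1  t=1,i=1
  ..### -> .   bit 7 = 0  t=0,i=10
  ..##. -> .   bit 6 = 0  t=0,i=2
  ..#.# -> .   bit 5 = 0  t=1,i=7
  ..#.. -> #   bit 4 = 1  t=1,i=4
  ...## -> .   bit 3 = 0  t=0,i=1
  ...#. -> #   bit 2 = 1  t=1,i=3
  ....# -> .   bit 1 = 0  t=2,i=7
  ..... -> #   bit 0 = 1  t=2,i=16
  bits 00011100001010111000100100010101 = 472615189

472615189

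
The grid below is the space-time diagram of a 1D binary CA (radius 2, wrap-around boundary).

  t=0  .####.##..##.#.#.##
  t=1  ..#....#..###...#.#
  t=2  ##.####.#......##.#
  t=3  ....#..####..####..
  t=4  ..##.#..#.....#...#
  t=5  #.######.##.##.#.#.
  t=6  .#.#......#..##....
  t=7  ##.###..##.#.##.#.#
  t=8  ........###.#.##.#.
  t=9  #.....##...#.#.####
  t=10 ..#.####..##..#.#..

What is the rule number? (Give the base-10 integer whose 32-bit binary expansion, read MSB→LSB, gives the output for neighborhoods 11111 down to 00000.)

68533102

  ##### -> .   bit 31 = 0  t=5,i=4
  ####. -> .   bit 30 = 0  t=0,i=3
  ###.# -> .   bit 29 = 0  t=0,i=4
  ###.. -> .   bit 28 = 0  t=1,i=12
  ##.## -> .   bit 27 = 0  t=0,i=0
  ##.#. -> #   bit 26 = 1  t=0,i=12
  ##..# -> .   bit 25 = 0  t=0,i=8
  ##... -> .   bit 24 = 0  t=1,i=13
  #.### -> .   bit 23 = 0  t=0,i=1
  #.##. -> .   bit 22 = 0  t=0,i=6
  #.#.# -> .   bit 21 = 0  t=0,i=13
  #.#.. -> #   bit 20 = 1  t=1,i=18
  #..## -> .   bit 19 = 0  t=0,i=9
  #..#. -> #   bit 18 = 1  t=1,i=1
  #...# -> .   bit 17 = 0  t=1,i=14
  #.... -> #   bit 16 = 1  t=1,i=4
  .#### -> #   bit 15 = 1  t=0,i=2
  .###. -> .   bit 14 = 0  t=1,i=11
  .##.# -> #   bit 13 = 1  t=0,i=11
  .##.. -> #   bit 12 = 1  t=0,i=7
  .#.## -> #   bit 11 = 1  t=0,i=16
  .#.#. -> .   bit 10 = 0  t=0,i=14
  .#..# -> #   bit 9 = 1  t=1,i=0
  .#... -> #   bit 8 = 1  t=1,i=3
  ..### -> .   bit 7 = 0  t=1,i=10
  ..##. -> #   bit 6 = 1  t=0,i=10
  ..#.# -> #   bit 5 = 1  t=1,i=16
  ..#.. -> .   bit 4 = 0  t=1,i=2
  ...## -> #   bit 3 = 1  t=2,i=14
  ...#. -> #   bit 2 = 1  t=1,i=6
  ....# -> #   bit 1 = 1  t=1,i=5
  ..... -> .   bit 0 = 0  t=2,i=11
  bits 00000100000101011011101101101110 = 68533102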